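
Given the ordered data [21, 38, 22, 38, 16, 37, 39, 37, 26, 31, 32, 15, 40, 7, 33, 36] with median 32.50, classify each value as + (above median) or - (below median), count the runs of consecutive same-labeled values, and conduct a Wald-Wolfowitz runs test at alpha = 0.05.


Step 1: Compute median = 32.50; label A = above, B = below.
Labels in order: BABABAAABBBBABAA  (n_A = 8, n_B = 8)
Step 2: Count runs R = 10.
Step 3: Under H0 (random ordering), E[R] = 2*n_A*n_B/(n_A+n_B) + 1 = 2*8*8/16 + 1 = 9.0000.
        Var[R] = 2*n_A*n_B*(2*n_A*n_B - n_A - n_B) / ((n_A+n_B)^2 * (n_A+n_B-1)) = 14336/3840 = 3.7333.
        SD[R] = 1.9322.
Step 4: Continuity-corrected z = (R - 0.5 - E[R]) / SD[R] = (10 - 0.5 - 9.0000) / 1.9322 = 0.2588.
Step 5: Two-sided p-value via normal approximation = 2*(1 - Phi(|z|)) = 0.795809.
Step 6: alpha = 0.05. fail to reject H0.

R = 10, z = 0.2588, p = 0.795809, fail to reject H0.


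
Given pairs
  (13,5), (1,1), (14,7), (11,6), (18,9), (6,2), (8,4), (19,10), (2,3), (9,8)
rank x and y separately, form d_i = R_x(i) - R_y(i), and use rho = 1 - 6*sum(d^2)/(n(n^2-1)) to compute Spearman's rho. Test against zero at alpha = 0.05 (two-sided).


Step 1: Rank x and y separately (midranks; no ties here).
rank(x): 13->7, 1->1, 14->8, 11->6, 18->9, 6->3, 8->4, 19->10, 2->2, 9->5
rank(y): 5->5, 1->1, 7->7, 6->6, 9->9, 2->2, 4->4, 10->10, 3->3, 8->8
Step 2: d_i = R_x(i) - R_y(i); compute d_i^2.
  (7-5)^2=4, (1-1)^2=0, (8-7)^2=1, (6-6)^2=0, (9-9)^2=0, (3-2)^2=1, (4-4)^2=0, (10-10)^2=0, (2-3)^2=1, (5-8)^2=9
sum(d^2) = 16.
Step 3: rho = 1 - 6*16 / (10*(10^2 - 1)) = 1 - 96/990 = 0.903030.
Step 4: Under H0, t = rho * sqrt((n-2)/(1-rho^2)) = 5.9457 ~ t(8).
Step 5: Two-sided p-value from the t-distribution with 8 df = 0.000344.
Step 6: alpha = 0.05. reject H0.

rho = 0.9030, p = 0.000344, reject H0 at alpha = 0.05.


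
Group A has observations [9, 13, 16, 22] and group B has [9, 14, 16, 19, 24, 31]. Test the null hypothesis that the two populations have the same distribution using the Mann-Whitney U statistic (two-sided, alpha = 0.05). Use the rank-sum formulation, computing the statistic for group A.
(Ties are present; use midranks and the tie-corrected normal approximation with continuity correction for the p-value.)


Step 1: Combine and sort all 10 observations; assign midranks.
sorted (value, group): (9,X), (9,Y), (13,X), (14,Y), (16,X), (16,Y), (19,Y), (22,X), (24,Y), (31,Y)
ranks: 9->1.5, 9->1.5, 13->3, 14->4, 16->5.5, 16->5.5, 19->7, 22->8, 24->9, 31->10
Step 2: Rank sum for X: R1 = 1.5 + 3 + 5.5 + 8 = 18.
Step 3: U_X = R1 - n1(n1+1)/2 = 18 - 4*5/2 = 18 - 10 = 8.
       U_Y = n1*n2 - U_X = 24 - 8 = 16.
Step 4: Ties are present, so use the tie-corrected normal approximation (with continuity correction) for the p-value.
Step 5: p-value = 0.452793; compare to alpha = 0.05. fail to reject H0.

U_X = 8, p = 0.452793, fail to reject H0 at alpha = 0.05.


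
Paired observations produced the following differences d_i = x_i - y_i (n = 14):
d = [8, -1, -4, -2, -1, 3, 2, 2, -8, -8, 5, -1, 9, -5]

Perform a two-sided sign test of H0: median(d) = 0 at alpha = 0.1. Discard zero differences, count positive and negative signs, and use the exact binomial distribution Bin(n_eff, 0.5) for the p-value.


Step 1: Discard zero differences. Original n = 14; n_eff = number of nonzero differences = 14.
Nonzero differences (with sign): +8, -1, -4, -2, -1, +3, +2, +2, -8, -8, +5, -1, +9, -5
Step 2: Count signs: positive = 6, negative = 8.
Step 3: Under H0: P(positive) = 0.5, so the number of positives S ~ Bin(14, 0.5).
Step 4: Two-sided exact p-value = sum of Bin(14,0.5) probabilities at or below the observed probability = 0.790527.
Step 5: alpha = 0.1. fail to reject H0.

n_eff = 14, pos = 6, neg = 8, p = 0.790527, fail to reject H0.


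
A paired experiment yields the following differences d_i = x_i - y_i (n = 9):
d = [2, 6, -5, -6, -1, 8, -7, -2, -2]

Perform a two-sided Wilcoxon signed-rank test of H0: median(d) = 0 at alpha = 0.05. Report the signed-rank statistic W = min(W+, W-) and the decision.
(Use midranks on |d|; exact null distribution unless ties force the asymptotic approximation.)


Step 1: Drop any zero differences (none here) and take |d_i|.
|d| = [2, 6, 5, 6, 1, 8, 7, 2, 2]
Step 2: Midrank |d_i| (ties get averaged ranks).
ranks: |2|->3, |6|->6.5, |5|->5, |6|->6.5, |1|->1, |8|->9, |7|->8, |2|->3, |2|->3
Step 3: Attach original signs; sum ranks with positive sign and with negative sign.
W+ = 3 + 6.5 + 9 = 18.5
W- = 5 + 6.5 + 1 + 8 + 3 + 3 = 26.5
(Check: W+ + W- = 45 should equal n(n+1)/2 = 45.)
Step 4: Test statistic W = min(W+, W-) = 18.5.
Step 5: Ties in |d|, so use the tie-corrected normal approximation.
        E[W] = n(n+1)/4 = 9*10/4 = 22.5.
        Tie groups: |d|=2 (t=3), |d|=6 (t=2); sum(t^3 - t) = 30.
        Var[W] = n(n+1)(2n+1)/24 - sum(t^3-t)/48 = 1710/24 - 30/48 = 70.625.
        z = (W - E[W]) / sqrt(Var[W]) = (18.5 - 22.5) / 8.4039 = -0.4760.
        Two-sided p = 2*Phi(z) = 0.634095.
Step 6: alpha = 0.05. fail to reject H0.

W+ = 18.5, W- = 26.5, W = min = 18.5, p = 0.634095, fail to reject H0.


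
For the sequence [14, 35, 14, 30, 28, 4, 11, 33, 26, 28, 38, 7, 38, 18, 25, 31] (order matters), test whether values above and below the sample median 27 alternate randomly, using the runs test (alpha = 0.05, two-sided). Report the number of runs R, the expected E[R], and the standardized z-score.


Step 1: Compute median = 27; label A = above, B = below.
Labels in order: BABAABBABAABABBA  (n_A = 8, n_B = 8)
Step 2: Count runs R = 12.
Step 3: Under H0 (random ordering), E[R] = 2*n_A*n_B/(n_A+n_B) + 1 = 2*8*8/16 + 1 = 9.0000.
        Var[R] = 2*n_A*n_B*(2*n_A*n_B - n_A - n_B) / ((n_A+n_B)^2 * (n_A+n_B-1)) = 14336/3840 = 3.7333.
        SD[R] = 1.9322.
Step 4: Continuity-corrected z = (R - 0.5 - E[R]) / SD[R] = (12 - 0.5 - 9.0000) / 1.9322 = 1.2939.
Step 5: Two-sided p-value via normal approximation = 2*(1 - Phi(|z|)) = 0.195709.
Step 6: alpha = 0.05. fail to reject H0.

R = 12, z = 1.2939, p = 0.195709, fail to reject H0.


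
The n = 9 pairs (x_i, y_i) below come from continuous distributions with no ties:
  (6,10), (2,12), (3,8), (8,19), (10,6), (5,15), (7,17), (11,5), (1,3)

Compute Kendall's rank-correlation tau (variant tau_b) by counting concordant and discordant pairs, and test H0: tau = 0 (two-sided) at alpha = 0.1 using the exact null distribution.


Step 1: Enumerate the 36 unordered pairs (i,j) with i<j and classify each by sign(x_j-x_i) * sign(y_j-y_i).
  (1,2):dx=-4,dy=+2->D; (1,3):dx=-3,dy=-2->C; (1,4):dx=+2,dy=+9->C; (1,5):dx=+4,dy=-4->D
  (1,6):dx=-1,dy=+5->D; (1,7):dx=+1,dy=+7->C; (1,8):dx=+5,dy=-5->D; (1,9):dx=-5,dy=-7->C
  (2,3):dx=+1,dy=-4->D; (2,4):dx=+6,dy=+7->C; (2,5):dx=+8,dy=-6->D; (2,6):dx=+3,dy=+3->C
  (2,7):dx=+5,dy=+5->C; (2,8):dx=+9,dy=-7->D; (2,9):dx=-1,dy=-9->C; (3,4):dx=+5,dy=+11->C
  (3,5):dx=+7,dy=-2->D; (3,6):dx=+2,dy=+7->C; (3,7):dx=+4,dy=+9->C; (3,8):dx=+8,dy=-3->D
  (3,9):dx=-2,dy=-5->C; (4,5):dx=+2,dy=-13->D; (4,6):dx=-3,dy=-4->C; (4,7):dx=-1,dy=-2->C
  (4,8):dx=+3,dy=-14->D; (4,9):dx=-7,dy=-16->C; (5,6):dx=-5,dy=+9->D; (5,7):dx=-3,dy=+11->D
  (5,8):dx=+1,dy=-1->D; (5,9):dx=-9,dy=-3->C; (6,7):dx=+2,dy=+2->C; (6,8):dx=+6,dy=-10->D
  (6,9):dx=-4,dy=-12->C; (7,8):dx=+4,dy=-12->D; (7,9):dx=-6,dy=-14->C; (8,9):dx=-10,dy=-2->C
Step 2: C = 20, D = 16, total pairs = 36.
Step 3: tau = (C - D)/(n(n-1)/2) = (20 - 16)/36 = 0.111111.
Step 4: Exact two-sided p-value (enumerate n! = 362880 permutations of y under H0): p = 0.761414.
Step 5: alpha = 0.1. fail to reject H0.

tau_b = 0.1111 (C=20, D=16), p = 0.761414, fail to reject H0.


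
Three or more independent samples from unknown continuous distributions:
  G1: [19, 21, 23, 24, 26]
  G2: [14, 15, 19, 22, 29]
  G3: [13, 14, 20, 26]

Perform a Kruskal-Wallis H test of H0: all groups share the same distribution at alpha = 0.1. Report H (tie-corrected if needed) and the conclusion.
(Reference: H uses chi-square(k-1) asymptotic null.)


Step 1: Combine all N = 14 observations and assign midranks.
sorted (value, group, rank): (13,G3,1), (14,G2,2.5), (14,G3,2.5), (15,G2,4), (19,G1,5.5), (19,G2,5.5), (20,G3,7), (21,G1,8), (22,G2,9), (23,G1,10), (24,G1,11), (26,G1,12.5), (26,G3,12.5), (29,G2,14)
Step 2: Sum ranks within each group.
R_1 = 47 (n_1 = 5)
R_2 = 35 (n_2 = 5)
R_3 = 23 (n_3 = 4)
Step 3: H = 12/(N(N+1)) * sum(R_i^2/n_i) - 3(N+1)
     = 12/(14*15) * (47^2/5 + 35^2/5 + 23^2/4) - 3*15
     = 0.057143 * 819.05 - 45
     = 1.802857.
Step 4: Ties present; correction factor C = 1 - 18/(14^3 - 14) = 0.993407. Corrected H = 1.802857 / 0.993407 = 1.814823.
Step 5: Under H0, H ~ chi^2(2); p-value = 0.403568.
Step 6: alpha = 0.1. fail to reject H0.

H = 1.8148, df = 2, p = 0.403568, fail to reject H0.


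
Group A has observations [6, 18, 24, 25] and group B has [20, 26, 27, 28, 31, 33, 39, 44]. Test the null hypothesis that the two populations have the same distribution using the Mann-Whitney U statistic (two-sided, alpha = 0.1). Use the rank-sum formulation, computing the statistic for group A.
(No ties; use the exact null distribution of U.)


Step 1: Combine and sort all 12 observations; assign midranks.
sorted (value, group): (6,X), (18,X), (20,Y), (24,X), (25,X), (26,Y), (27,Y), (28,Y), (31,Y), (33,Y), (39,Y), (44,Y)
ranks: 6->1, 18->2, 20->3, 24->4, 25->5, 26->6, 27->7, 28->8, 31->9, 33->10, 39->11, 44->12
Step 2: Rank sum for X: R1 = 1 + 2 + 4 + 5 = 12.
Step 3: U_X = R1 - n1(n1+1)/2 = 12 - 4*5/2 = 12 - 10 = 2.
       U_Y = n1*n2 - U_X = 32 - 2 = 30.
Step 4: No ties, so the exact null distribution of U (based on enumerating the C(12,4) = 495 equally likely rank assignments) gives the two-sided p-value.
Step 5: p-value = 0.016162; compare to alpha = 0.1. reject H0.

U_X = 2, p = 0.016162, reject H0 at alpha = 0.1.


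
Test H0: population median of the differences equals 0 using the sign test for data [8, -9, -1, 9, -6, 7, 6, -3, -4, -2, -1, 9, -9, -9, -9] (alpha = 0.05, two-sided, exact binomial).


Step 1: Discard zero differences. Original n = 15; n_eff = number of nonzero differences = 15.
Nonzero differences (with sign): +8, -9, -1, +9, -6, +7, +6, -3, -4, -2, -1, +9, -9, -9, -9
Step 2: Count signs: positive = 5, negative = 10.
Step 3: Under H0: P(positive) = 0.5, so the number of positives S ~ Bin(15, 0.5).
Step 4: Two-sided exact p-value = sum of Bin(15,0.5) probabilities at or below the observed probability = 0.301758.
Step 5: alpha = 0.05. fail to reject H0.

n_eff = 15, pos = 5, neg = 10, p = 0.301758, fail to reject H0.


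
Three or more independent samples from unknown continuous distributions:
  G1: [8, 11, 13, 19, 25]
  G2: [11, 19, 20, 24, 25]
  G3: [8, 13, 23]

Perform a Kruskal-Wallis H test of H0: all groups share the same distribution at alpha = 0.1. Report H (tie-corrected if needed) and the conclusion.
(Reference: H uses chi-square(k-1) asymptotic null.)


Step 1: Combine all N = 13 observations and assign midranks.
sorted (value, group, rank): (8,G1,1.5), (8,G3,1.5), (11,G1,3.5), (11,G2,3.5), (13,G1,5.5), (13,G3,5.5), (19,G1,7.5), (19,G2,7.5), (20,G2,9), (23,G3,10), (24,G2,11), (25,G1,12.5), (25,G2,12.5)
Step 2: Sum ranks within each group.
R_1 = 30.5 (n_1 = 5)
R_2 = 43.5 (n_2 = 5)
R_3 = 17 (n_3 = 3)
Step 3: H = 12/(N(N+1)) * sum(R_i^2/n_i) - 3(N+1)
     = 12/(13*14) * (30.5^2/5 + 43.5^2/5 + 17^2/3) - 3*14
     = 0.065934 * 660.833 - 42
     = 1.571429.
Step 4: Ties present; correction factor C = 1 - 30/(13^3 - 13) = 0.986264. Corrected H = 1.571429 / 0.986264 = 1.593315.
Step 5: Under H0, H ~ chi^2(2); p-value = 0.450833.
Step 6: alpha = 0.1. fail to reject H0.

H = 1.5933, df = 2, p = 0.450833, fail to reject H0.


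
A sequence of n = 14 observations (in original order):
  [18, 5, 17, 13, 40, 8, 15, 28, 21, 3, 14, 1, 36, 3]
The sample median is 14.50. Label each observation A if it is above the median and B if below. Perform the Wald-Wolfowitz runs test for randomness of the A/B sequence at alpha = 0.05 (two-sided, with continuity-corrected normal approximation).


Step 1: Compute median = 14.50; label A = above, B = below.
Labels in order: ABABABAAABBBAB  (n_A = 7, n_B = 7)
Step 2: Count runs R = 10.
Step 3: Under H0 (random ordering), E[R] = 2*n_A*n_B/(n_A+n_B) + 1 = 2*7*7/14 + 1 = 8.0000.
        Var[R] = 2*n_A*n_B*(2*n_A*n_B - n_A - n_B) / ((n_A+n_B)^2 * (n_A+n_B-1)) = 8232/2548 = 3.2308.
        SD[R] = 1.7974.
Step 4: Continuity-corrected z = (R - 0.5 - E[R]) / SD[R] = (10 - 0.5 - 8.0000) / 1.7974 = 0.8345.
Step 5: Two-sided p-value via normal approximation = 2*(1 - Phi(|z|)) = 0.403986.
Step 6: alpha = 0.05. fail to reject H0.

R = 10, z = 0.8345, p = 0.403986, fail to reject H0.


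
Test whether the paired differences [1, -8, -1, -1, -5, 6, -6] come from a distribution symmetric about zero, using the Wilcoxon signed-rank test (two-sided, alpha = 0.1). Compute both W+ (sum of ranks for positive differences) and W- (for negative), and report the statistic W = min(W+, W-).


Step 1: Drop any zero differences (none here) and take |d_i|.
|d| = [1, 8, 1, 1, 5, 6, 6]
Step 2: Midrank |d_i| (ties get averaged ranks).
ranks: |1|->2, |8|->7, |1|->2, |1|->2, |5|->4, |6|->5.5, |6|->5.5
Step 3: Attach original signs; sum ranks with positive sign and with negative sign.
W+ = 2 + 5.5 = 7.5
W- = 7 + 2 + 2 + 4 + 5.5 = 20.5
(Check: W+ + W- = 28 should equal n(n+1)/2 = 28.)
Step 4: Test statistic W = min(W+, W-) = 7.5.
Step 5: Ties in |d|, so use the tie-corrected normal approximation.
        E[W] = n(n+1)/4 = 7*8/4 = 14.
        Tie groups: |d|=1 (t=3), |d|=6 (t=2); sum(t^3 - t) = 30.
        Var[W] = n(n+1)(2n+1)/24 - sum(t^3-t)/48 = 840/24 - 30/48 = 34.375.
        z = (W - E[W]) / sqrt(Var[W]) = (7.5 - 14) / 5.8630 = -1.1086.
        Two-sided p = 2*Phi(z) = 0.267584.
Step 6: alpha = 0.1. fail to reject H0.

W+ = 7.5, W- = 20.5, W = min = 7.5, p = 0.267584, fail to reject H0.


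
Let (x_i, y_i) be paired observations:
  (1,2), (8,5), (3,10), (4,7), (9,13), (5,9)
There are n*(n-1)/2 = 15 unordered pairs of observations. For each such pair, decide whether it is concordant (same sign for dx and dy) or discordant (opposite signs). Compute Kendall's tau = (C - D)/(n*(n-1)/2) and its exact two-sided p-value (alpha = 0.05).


Step 1: Enumerate the 15 unordered pairs (i,j) with i<j and classify each by sign(x_j-x_i) * sign(y_j-y_i).
  (1,2):dx=+7,dy=+3->C; (1,3):dx=+2,dy=+8->C; (1,4):dx=+3,dy=+5->C; (1,5):dx=+8,dy=+11->C
  (1,6):dx=+4,dy=+7->C; (2,3):dx=-5,dy=+5->D; (2,4):dx=-4,dy=+2->D; (2,5):dx=+1,dy=+8->C
  (2,6):dx=-3,dy=+4->D; (3,4):dx=+1,dy=-3->D; (3,5):dx=+6,dy=+3->C; (3,6):dx=+2,dy=-1->D
  (4,5):dx=+5,dy=+6->C; (4,6):dx=+1,dy=+2->C; (5,6):dx=-4,dy=-4->C
Step 2: C = 10, D = 5, total pairs = 15.
Step 3: tau = (C - D)/(n(n-1)/2) = (10 - 5)/15 = 0.333333.
Step 4: Exact two-sided p-value (enumerate n! = 720 permutations of y under H0): p = 0.469444.
Step 5: alpha = 0.05. fail to reject H0.

tau_b = 0.3333 (C=10, D=5), p = 0.469444, fail to reject H0.


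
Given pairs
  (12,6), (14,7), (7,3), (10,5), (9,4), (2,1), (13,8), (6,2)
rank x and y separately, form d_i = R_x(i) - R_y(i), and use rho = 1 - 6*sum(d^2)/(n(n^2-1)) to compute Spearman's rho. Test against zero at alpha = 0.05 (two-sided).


Step 1: Rank x and y separately (midranks; no ties here).
rank(x): 12->6, 14->8, 7->3, 10->5, 9->4, 2->1, 13->7, 6->2
rank(y): 6->6, 7->7, 3->3, 5->5, 4->4, 1->1, 8->8, 2->2
Step 2: d_i = R_x(i) - R_y(i); compute d_i^2.
  (6-6)^2=0, (8-7)^2=1, (3-3)^2=0, (5-5)^2=0, (4-4)^2=0, (1-1)^2=0, (7-8)^2=1, (2-2)^2=0
sum(d^2) = 2.
Step 3: rho = 1 - 6*2 / (8*(8^2 - 1)) = 1 - 12/504 = 0.976190.
Step 4: Under H0, t = rho * sqrt((n-2)/(1-rho^2)) = 11.0235 ~ t(6).
Step 5: Two-sided p-value from the t-distribution with 6 df = 0.000033.
Step 6: alpha = 0.05. reject H0.

rho = 0.9762, p = 0.000033, reject H0 at alpha = 0.05.


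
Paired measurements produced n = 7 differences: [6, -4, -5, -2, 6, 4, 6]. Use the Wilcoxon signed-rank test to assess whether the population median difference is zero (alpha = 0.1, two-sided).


Step 1: Drop any zero differences (none here) and take |d_i|.
|d| = [6, 4, 5, 2, 6, 4, 6]
Step 2: Midrank |d_i| (ties get averaged ranks).
ranks: |6|->6, |4|->2.5, |5|->4, |2|->1, |6|->6, |4|->2.5, |6|->6
Step 3: Attach original signs; sum ranks with positive sign and with negative sign.
W+ = 6 + 6 + 2.5 + 6 = 20.5
W- = 2.5 + 4 + 1 = 7.5
(Check: W+ + W- = 28 should equal n(n+1)/2 = 28.)
Step 4: Test statistic W = min(W+, W-) = 7.5.
Step 5: Ties in |d|, so use the tie-corrected normal approximation.
        E[W] = n(n+1)/4 = 7*8/4 = 14.
        Tie groups: |d|=4 (t=2), |d|=6 (t=3); sum(t^3 - t) = 30.
        Var[W] = n(n+1)(2n+1)/24 - sum(t^3-t)/48 = 840/24 - 30/48 = 34.375.
        z = (W - E[W]) / sqrt(Var[W]) = (7.5 - 14) / 5.8630 = -1.1086.
        Two-sided p = 2*Phi(z) = 0.267584.
Step 6: alpha = 0.1. fail to reject H0.

W+ = 20.5, W- = 7.5, W = min = 7.5, p = 0.267584, fail to reject H0.


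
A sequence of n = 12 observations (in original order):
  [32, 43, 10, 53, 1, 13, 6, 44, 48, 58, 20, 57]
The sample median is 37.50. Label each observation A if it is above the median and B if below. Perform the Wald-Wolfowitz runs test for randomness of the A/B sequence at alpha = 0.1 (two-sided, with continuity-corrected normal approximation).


Step 1: Compute median = 37.50; label A = above, B = below.
Labels in order: BABABBBAAABA  (n_A = 6, n_B = 6)
Step 2: Count runs R = 8.
Step 3: Under H0 (random ordering), E[R] = 2*n_A*n_B/(n_A+n_B) + 1 = 2*6*6/12 + 1 = 7.0000.
        Var[R] = 2*n_A*n_B*(2*n_A*n_B - n_A - n_B) / ((n_A+n_B)^2 * (n_A+n_B-1)) = 4320/1584 = 2.7273.
        SD[R] = 1.6514.
Step 4: Continuity-corrected z = (R - 0.5 - E[R]) / SD[R] = (8 - 0.5 - 7.0000) / 1.6514 = 0.3028.
Step 5: Two-sided p-value via normal approximation = 2*(1 - Phi(|z|)) = 0.762069.
Step 6: alpha = 0.1. fail to reject H0.

R = 8, z = 0.3028, p = 0.762069, fail to reject H0.


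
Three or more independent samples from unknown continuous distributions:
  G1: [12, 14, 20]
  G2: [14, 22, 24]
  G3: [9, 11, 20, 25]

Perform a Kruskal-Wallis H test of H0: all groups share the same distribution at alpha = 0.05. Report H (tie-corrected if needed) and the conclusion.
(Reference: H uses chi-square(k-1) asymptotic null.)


Step 1: Combine all N = 10 observations and assign midranks.
sorted (value, group, rank): (9,G3,1), (11,G3,2), (12,G1,3), (14,G1,4.5), (14,G2,4.5), (20,G1,6.5), (20,G3,6.5), (22,G2,8), (24,G2,9), (25,G3,10)
Step 2: Sum ranks within each group.
R_1 = 14 (n_1 = 3)
R_2 = 21.5 (n_2 = 3)
R_3 = 19.5 (n_3 = 4)
Step 3: H = 12/(N(N+1)) * sum(R_i^2/n_i) - 3(N+1)
     = 12/(10*11) * (14^2/3 + 21.5^2/3 + 19.5^2/4) - 3*11
     = 0.109091 * 314.479 - 33
     = 1.306818.
Step 4: Ties present; correction factor C = 1 - 12/(10^3 - 10) = 0.987879. Corrected H = 1.306818 / 0.987879 = 1.322853.
Step 5: Under H0, H ~ chi^2(2); p-value = 0.516115.
Step 6: alpha = 0.05. fail to reject H0.

H = 1.3229, df = 2, p = 0.516115, fail to reject H0.


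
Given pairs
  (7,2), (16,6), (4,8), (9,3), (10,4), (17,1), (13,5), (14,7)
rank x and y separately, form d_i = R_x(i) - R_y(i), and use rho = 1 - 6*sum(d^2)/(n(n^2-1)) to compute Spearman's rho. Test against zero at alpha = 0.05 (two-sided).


Step 1: Rank x and y separately (midranks; no ties here).
rank(x): 7->2, 16->7, 4->1, 9->3, 10->4, 17->8, 13->5, 14->6
rank(y): 2->2, 6->6, 8->8, 3->3, 4->4, 1->1, 5->5, 7->7
Step 2: d_i = R_x(i) - R_y(i); compute d_i^2.
  (2-2)^2=0, (7-6)^2=1, (1-8)^2=49, (3-3)^2=0, (4-4)^2=0, (8-1)^2=49, (5-5)^2=0, (6-7)^2=1
sum(d^2) = 100.
Step 3: rho = 1 - 6*100 / (8*(8^2 - 1)) = 1 - 600/504 = -0.190476.
Step 4: Under H0, t = rho * sqrt((n-2)/(1-rho^2)) = -0.4753 ~ t(6).
Step 5: Two-sided p-value from the t-distribution with 6 df = 0.651401.
Step 6: alpha = 0.05. fail to reject H0.

rho = -0.1905, p = 0.651401, fail to reject H0 at alpha = 0.05.


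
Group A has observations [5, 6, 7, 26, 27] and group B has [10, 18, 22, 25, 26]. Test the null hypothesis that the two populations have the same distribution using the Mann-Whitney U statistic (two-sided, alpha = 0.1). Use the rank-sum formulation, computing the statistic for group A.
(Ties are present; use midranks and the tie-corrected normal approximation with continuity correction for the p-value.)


Step 1: Combine and sort all 10 observations; assign midranks.
sorted (value, group): (5,X), (6,X), (7,X), (10,Y), (18,Y), (22,Y), (25,Y), (26,X), (26,Y), (27,X)
ranks: 5->1, 6->2, 7->3, 10->4, 18->5, 22->6, 25->7, 26->8.5, 26->8.5, 27->10
Step 2: Rank sum for X: R1 = 1 + 2 + 3 + 8.5 + 10 = 24.5.
Step 3: U_X = R1 - n1(n1+1)/2 = 24.5 - 5*6/2 = 24.5 - 15 = 9.5.
       U_Y = n1*n2 - U_X = 25 - 9.5 = 15.5.
Step 4: Ties are present, so use the tie-corrected normal approximation (with continuity correction) for the p-value.
Step 5: p-value = 0.600402; compare to alpha = 0.1. fail to reject H0.

U_X = 9.5, p = 0.600402, fail to reject H0 at alpha = 0.1.


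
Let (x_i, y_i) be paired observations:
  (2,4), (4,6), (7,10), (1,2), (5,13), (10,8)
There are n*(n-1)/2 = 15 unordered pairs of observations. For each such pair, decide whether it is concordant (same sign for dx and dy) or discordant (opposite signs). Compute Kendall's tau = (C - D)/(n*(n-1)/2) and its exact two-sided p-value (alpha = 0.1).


Step 1: Enumerate the 15 unordered pairs (i,j) with i<j and classify each by sign(x_j-x_i) * sign(y_j-y_i).
  (1,2):dx=+2,dy=+2->C; (1,3):dx=+5,dy=+6->C; (1,4):dx=-1,dy=-2->C; (1,5):dx=+3,dy=+9->C
  (1,6):dx=+8,dy=+4->C; (2,3):dx=+3,dy=+4->C; (2,4):dx=-3,dy=-4->C; (2,5):dx=+1,dy=+7->C
  (2,6):dx=+6,dy=+2->C; (3,4):dx=-6,dy=-8->C; (3,5):dx=-2,dy=+3->D; (3,6):dx=+3,dy=-2->D
  (4,5):dx=+4,dy=+11->C; (4,6):dx=+9,dy=+6->C; (5,6):dx=+5,dy=-5->D
Step 2: C = 12, D = 3, total pairs = 15.
Step 3: tau = (C - D)/(n(n-1)/2) = (12 - 3)/15 = 0.600000.
Step 4: Exact two-sided p-value (enumerate n! = 720 permutations of y under H0): p = 0.136111.
Step 5: alpha = 0.1. fail to reject H0.

tau_b = 0.6000 (C=12, D=3), p = 0.136111, fail to reject H0.


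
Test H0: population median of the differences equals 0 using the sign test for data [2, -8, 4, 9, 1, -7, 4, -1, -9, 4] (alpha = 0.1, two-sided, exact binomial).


Step 1: Discard zero differences. Original n = 10; n_eff = number of nonzero differences = 10.
Nonzero differences (with sign): +2, -8, +4, +9, +1, -7, +4, -1, -9, +4
Step 2: Count signs: positive = 6, negative = 4.
Step 3: Under H0: P(positive) = 0.5, so the number of positives S ~ Bin(10, 0.5).
Step 4: Two-sided exact p-value = sum of Bin(10,0.5) probabilities at or below the observed probability = 0.753906.
Step 5: alpha = 0.1. fail to reject H0.

n_eff = 10, pos = 6, neg = 4, p = 0.753906, fail to reject H0.


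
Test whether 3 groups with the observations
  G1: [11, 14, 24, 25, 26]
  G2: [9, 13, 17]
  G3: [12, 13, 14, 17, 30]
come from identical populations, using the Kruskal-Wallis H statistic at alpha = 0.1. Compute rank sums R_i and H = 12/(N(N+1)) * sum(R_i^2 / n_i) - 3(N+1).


Step 1: Combine all N = 13 observations and assign midranks.
sorted (value, group, rank): (9,G2,1), (11,G1,2), (12,G3,3), (13,G2,4.5), (13,G3,4.5), (14,G1,6.5), (14,G3,6.5), (17,G2,8.5), (17,G3,8.5), (24,G1,10), (25,G1,11), (26,G1,12), (30,G3,13)
Step 2: Sum ranks within each group.
R_1 = 41.5 (n_1 = 5)
R_2 = 14 (n_2 = 3)
R_3 = 35.5 (n_3 = 5)
Step 3: H = 12/(N(N+1)) * sum(R_i^2/n_i) - 3(N+1)
     = 12/(13*14) * (41.5^2/5 + 14^2/3 + 35.5^2/5) - 3*14
     = 0.065934 * 661.833 - 42
     = 1.637363.
Step 4: Ties present; correction factor C = 1 - 18/(13^3 - 13) = 0.991758. Corrected H = 1.637363 / 0.991758 = 1.650970.
Step 5: Under H0, H ~ chi^2(2); p-value = 0.438023.
Step 6: alpha = 0.1. fail to reject H0.

H = 1.6510, df = 2, p = 0.438023, fail to reject H0.


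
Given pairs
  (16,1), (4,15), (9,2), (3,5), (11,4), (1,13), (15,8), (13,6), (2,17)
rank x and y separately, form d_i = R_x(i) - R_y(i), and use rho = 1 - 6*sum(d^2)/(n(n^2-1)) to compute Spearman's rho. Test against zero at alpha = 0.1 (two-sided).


Step 1: Rank x and y separately (midranks; no ties here).
rank(x): 16->9, 4->4, 9->5, 3->3, 11->6, 1->1, 15->8, 13->7, 2->2
rank(y): 1->1, 15->8, 2->2, 5->4, 4->3, 13->7, 8->6, 6->5, 17->9
Step 2: d_i = R_x(i) - R_y(i); compute d_i^2.
  (9-1)^2=64, (4-8)^2=16, (5-2)^2=9, (3-4)^2=1, (6-3)^2=9, (1-7)^2=36, (8-6)^2=4, (7-5)^2=4, (2-9)^2=49
sum(d^2) = 192.
Step 3: rho = 1 - 6*192 / (9*(9^2 - 1)) = 1 - 1152/720 = -0.600000.
Step 4: Under H0, t = rho * sqrt((n-2)/(1-rho^2)) = -1.9843 ~ t(7).
Step 5: Two-sided p-value from the t-distribution with 7 df = 0.087623.
Step 6: alpha = 0.1. reject H0.

rho = -0.6000, p = 0.087623, reject H0 at alpha = 0.1.


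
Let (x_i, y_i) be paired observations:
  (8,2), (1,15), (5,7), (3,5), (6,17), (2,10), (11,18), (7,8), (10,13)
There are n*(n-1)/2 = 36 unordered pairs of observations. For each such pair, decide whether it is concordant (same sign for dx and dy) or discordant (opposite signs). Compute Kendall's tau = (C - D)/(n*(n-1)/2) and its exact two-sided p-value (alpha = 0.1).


Step 1: Enumerate the 36 unordered pairs (i,j) with i<j and classify each by sign(x_j-x_i) * sign(y_j-y_i).
  (1,2):dx=-7,dy=+13->D; (1,3):dx=-3,dy=+5->D; (1,4):dx=-5,dy=+3->D; (1,5):dx=-2,dy=+15->D
  (1,6):dx=-6,dy=+8->D; (1,7):dx=+3,dy=+16->C; (1,8):dx=-1,dy=+6->D; (1,9):dx=+2,dy=+11->C
  (2,3):dx=+4,dy=-8->D; (2,4):dx=+2,dy=-10->D; (2,5):dx=+5,dy=+2->C; (2,6):dx=+1,dy=-5->D
  (2,7):dx=+10,dy=+3->C; (2,8):dx=+6,dy=-7->D; (2,9):dx=+9,dy=-2->D; (3,4):dx=-2,dy=-2->C
  (3,5):dx=+1,dy=+10->C; (3,6):dx=-3,dy=+3->D; (3,7):dx=+6,dy=+11->C; (3,8):dx=+2,dy=+1->C
  (3,9):dx=+5,dy=+6->C; (4,5):dx=+3,dy=+12->C; (4,6):dx=-1,dy=+5->D; (4,7):dx=+8,dy=+13->C
  (4,8):dx=+4,dy=+3->C; (4,9):dx=+7,dy=+8->C; (5,6):dx=-4,dy=-7->C; (5,7):dx=+5,dy=+1->C
  (5,8):dx=+1,dy=-9->D; (5,9):dx=+4,dy=-4->D; (6,7):dx=+9,dy=+8->C; (6,8):dx=+5,dy=-2->D
  (6,9):dx=+8,dy=+3->C; (7,8):dx=-4,dy=-10->C; (7,9):dx=-1,dy=-5->C; (8,9):dx=+3,dy=+5->C
Step 2: C = 20, D = 16, total pairs = 36.
Step 3: tau = (C - D)/(n(n-1)/2) = (20 - 16)/36 = 0.111111.
Step 4: Exact two-sided p-value (enumerate n! = 362880 permutations of y under H0): p = 0.761414.
Step 5: alpha = 0.1. fail to reject H0.

tau_b = 0.1111 (C=20, D=16), p = 0.761414, fail to reject H0.


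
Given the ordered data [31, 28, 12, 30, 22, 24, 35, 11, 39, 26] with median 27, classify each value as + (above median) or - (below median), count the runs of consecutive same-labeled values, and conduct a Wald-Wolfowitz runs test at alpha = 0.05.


Step 1: Compute median = 27; label A = above, B = below.
Labels in order: AABABBABAB  (n_A = 5, n_B = 5)
Step 2: Count runs R = 8.
Step 3: Under H0 (random ordering), E[R] = 2*n_A*n_B/(n_A+n_B) + 1 = 2*5*5/10 + 1 = 6.0000.
        Var[R] = 2*n_A*n_B*(2*n_A*n_B - n_A - n_B) / ((n_A+n_B)^2 * (n_A+n_B-1)) = 2000/900 = 2.2222.
        SD[R] = 1.4907.
Step 4: Continuity-corrected z = (R - 0.5 - E[R]) / SD[R] = (8 - 0.5 - 6.0000) / 1.4907 = 1.0062.
Step 5: Two-sided p-value via normal approximation = 2*(1 - Phi(|z|)) = 0.314305.
Step 6: alpha = 0.05. fail to reject H0.

R = 8, z = 1.0062, p = 0.314305, fail to reject H0.


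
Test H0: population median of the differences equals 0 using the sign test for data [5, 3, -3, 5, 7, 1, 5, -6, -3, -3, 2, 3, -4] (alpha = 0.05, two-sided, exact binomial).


Step 1: Discard zero differences. Original n = 13; n_eff = number of nonzero differences = 13.
Nonzero differences (with sign): +5, +3, -3, +5, +7, +1, +5, -6, -3, -3, +2, +3, -4
Step 2: Count signs: positive = 8, negative = 5.
Step 3: Under H0: P(positive) = 0.5, so the number of positives S ~ Bin(13, 0.5).
Step 4: Two-sided exact p-value = sum of Bin(13,0.5) probabilities at or below the observed probability = 0.581055.
Step 5: alpha = 0.05. fail to reject H0.

n_eff = 13, pos = 8, neg = 5, p = 0.581055, fail to reject H0.


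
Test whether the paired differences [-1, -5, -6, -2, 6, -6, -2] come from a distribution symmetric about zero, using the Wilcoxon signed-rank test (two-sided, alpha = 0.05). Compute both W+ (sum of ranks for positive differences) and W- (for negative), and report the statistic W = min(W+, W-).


Step 1: Drop any zero differences (none here) and take |d_i|.
|d| = [1, 5, 6, 2, 6, 6, 2]
Step 2: Midrank |d_i| (ties get averaged ranks).
ranks: |1|->1, |5|->4, |6|->6, |2|->2.5, |6|->6, |6|->6, |2|->2.5
Step 3: Attach original signs; sum ranks with positive sign and with negative sign.
W+ = 6 = 6
W- = 1 + 4 + 6 + 2.5 + 6 + 2.5 = 22
(Check: W+ + W- = 28 should equal n(n+1)/2 = 28.)
Step 4: Test statistic W = min(W+, W-) = 6.
Step 5: Ties in |d|, so use the tie-corrected normal approximation.
        E[W] = n(n+1)/4 = 7*8/4 = 14.
        Tie groups: |d|=2 (t=2), |d|=6 (t=3); sum(t^3 - t) = 30.
        Var[W] = n(n+1)(2n+1)/24 - sum(t^3-t)/48 = 840/24 - 30/48 = 34.375.
        z = (W - E[W]) / sqrt(Var[W]) = (6 - 14) / 5.8630 = -1.3645.
        Two-sided p = 2*Phi(z) = 0.172415.
Step 6: alpha = 0.05. fail to reject H0.

W+ = 6, W- = 22, W = min = 6, p = 0.172415, fail to reject H0.


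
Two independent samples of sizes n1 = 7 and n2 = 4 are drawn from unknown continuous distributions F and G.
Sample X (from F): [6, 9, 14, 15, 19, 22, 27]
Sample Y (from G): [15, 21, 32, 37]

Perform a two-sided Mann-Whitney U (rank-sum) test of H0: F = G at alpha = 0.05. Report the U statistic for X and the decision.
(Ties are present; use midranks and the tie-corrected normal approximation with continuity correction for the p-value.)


Step 1: Combine and sort all 11 observations; assign midranks.
sorted (value, group): (6,X), (9,X), (14,X), (15,X), (15,Y), (19,X), (21,Y), (22,X), (27,X), (32,Y), (37,Y)
ranks: 6->1, 9->2, 14->3, 15->4.5, 15->4.5, 19->6, 21->7, 22->8, 27->9, 32->10, 37->11
Step 2: Rank sum for X: R1 = 1 + 2 + 3 + 4.5 + 6 + 8 + 9 = 33.5.
Step 3: U_X = R1 - n1(n1+1)/2 = 33.5 - 7*8/2 = 33.5 - 28 = 5.5.
       U_Y = n1*n2 - U_X = 28 - 5.5 = 22.5.
Step 4: Ties are present, so use the tie-corrected normal approximation (with continuity correction) for the p-value.
Step 5: p-value = 0.129695; compare to alpha = 0.05. fail to reject H0.

U_X = 5.5, p = 0.129695, fail to reject H0 at alpha = 0.05.


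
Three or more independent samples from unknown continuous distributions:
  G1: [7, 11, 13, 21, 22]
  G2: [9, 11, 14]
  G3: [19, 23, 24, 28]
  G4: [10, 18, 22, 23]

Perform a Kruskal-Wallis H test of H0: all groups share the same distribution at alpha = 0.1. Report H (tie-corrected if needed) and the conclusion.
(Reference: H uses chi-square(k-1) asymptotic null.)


Step 1: Combine all N = 16 observations and assign midranks.
sorted (value, group, rank): (7,G1,1), (9,G2,2), (10,G4,3), (11,G1,4.5), (11,G2,4.5), (13,G1,6), (14,G2,7), (18,G4,8), (19,G3,9), (21,G1,10), (22,G1,11.5), (22,G4,11.5), (23,G3,13.5), (23,G4,13.5), (24,G3,15), (28,G3,16)
Step 2: Sum ranks within each group.
R_1 = 33 (n_1 = 5)
R_2 = 13.5 (n_2 = 3)
R_3 = 53.5 (n_3 = 4)
R_4 = 36 (n_4 = 4)
Step 3: H = 12/(N(N+1)) * sum(R_i^2/n_i) - 3(N+1)
     = 12/(16*17) * (33^2/5 + 13.5^2/3 + 53.5^2/4 + 36^2/4) - 3*17
     = 0.044118 * 1318.11 - 51
     = 7.152022.
Step 4: Ties present; correction factor C = 1 - 18/(16^3 - 16) = 0.995588. Corrected H = 7.152022 / 0.995588 = 7.183715.
Step 5: Under H0, H ~ chi^2(3); p-value = 0.066267.
Step 6: alpha = 0.1. reject H0.

H = 7.1837, df = 3, p = 0.066267, reject H0.


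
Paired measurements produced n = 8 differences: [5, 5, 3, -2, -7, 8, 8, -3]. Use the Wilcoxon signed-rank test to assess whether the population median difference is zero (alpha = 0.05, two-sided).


Step 1: Drop any zero differences (none here) and take |d_i|.
|d| = [5, 5, 3, 2, 7, 8, 8, 3]
Step 2: Midrank |d_i| (ties get averaged ranks).
ranks: |5|->4.5, |5|->4.5, |3|->2.5, |2|->1, |7|->6, |8|->7.5, |8|->7.5, |3|->2.5
Step 3: Attach original signs; sum ranks with positive sign and with negative sign.
W+ = 4.5 + 4.5 + 2.5 + 7.5 + 7.5 = 26.5
W- = 1 + 6 + 2.5 = 9.5
(Check: W+ + W- = 36 should equal n(n+1)/2 = 36.)
Step 4: Test statistic W = min(W+, W-) = 9.5.
Step 5: Ties in |d|, so use the tie-corrected normal approximation.
        E[W] = n(n+1)/4 = 8*9/4 = 18.
        Tie groups: |d|=3 (t=2), |d|=5 (t=2), |d|=8 (t=2); sum(t^3 - t) = 18.
        Var[W] = n(n+1)(2n+1)/24 - sum(t^3-t)/48 = 1224/24 - 18/48 = 50.625.
        z = (W - E[W]) / sqrt(Var[W]) = (9.5 - 18) / 7.1151 = -1.1946.
        Two-sided p = 2*Phi(z) = 0.232228.
Step 6: alpha = 0.05. fail to reject H0.

W+ = 26.5, W- = 9.5, W = min = 9.5, p = 0.232228, fail to reject H0.


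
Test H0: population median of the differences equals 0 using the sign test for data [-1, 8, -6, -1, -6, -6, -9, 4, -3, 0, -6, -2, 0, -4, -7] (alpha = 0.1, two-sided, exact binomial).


Step 1: Discard zero differences. Original n = 15; n_eff = number of nonzero differences = 13.
Nonzero differences (with sign): -1, +8, -6, -1, -6, -6, -9, +4, -3, -6, -2, -4, -7
Step 2: Count signs: positive = 2, negative = 11.
Step 3: Under H0: P(positive) = 0.5, so the number of positives S ~ Bin(13, 0.5).
Step 4: Two-sided exact p-value = sum of Bin(13,0.5) probabilities at or below the observed probability = 0.022461.
Step 5: alpha = 0.1. reject H0.

n_eff = 13, pos = 2, neg = 11, p = 0.022461, reject H0.


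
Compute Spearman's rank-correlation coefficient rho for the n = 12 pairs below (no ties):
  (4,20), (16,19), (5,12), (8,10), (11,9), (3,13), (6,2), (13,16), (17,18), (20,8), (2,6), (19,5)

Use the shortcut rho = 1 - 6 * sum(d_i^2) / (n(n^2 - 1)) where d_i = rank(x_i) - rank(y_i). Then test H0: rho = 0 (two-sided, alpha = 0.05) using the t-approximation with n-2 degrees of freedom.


Step 1: Rank x and y separately (midranks; no ties here).
rank(x): 4->3, 16->9, 5->4, 8->6, 11->7, 3->2, 6->5, 13->8, 17->10, 20->12, 2->1, 19->11
rank(y): 20->12, 19->11, 12->7, 10->6, 9->5, 13->8, 2->1, 16->9, 18->10, 8->4, 6->3, 5->2
Step 2: d_i = R_x(i) - R_y(i); compute d_i^2.
  (3-12)^2=81, (9-11)^2=4, (4-7)^2=9, (6-6)^2=0, (7-5)^2=4, (2-8)^2=36, (5-1)^2=16, (8-9)^2=1, (10-10)^2=0, (12-4)^2=64, (1-3)^2=4, (11-2)^2=81
sum(d^2) = 300.
Step 3: rho = 1 - 6*300 / (12*(12^2 - 1)) = 1 - 1800/1716 = -0.048951.
Step 4: Under H0, t = rho * sqrt((n-2)/(1-rho^2)) = -0.1550 ~ t(10).
Step 5: Two-sided p-value from the t-distribution with 10 df = 0.879919.
Step 6: alpha = 0.05. fail to reject H0.

rho = -0.0490, p = 0.879919, fail to reject H0 at alpha = 0.05.


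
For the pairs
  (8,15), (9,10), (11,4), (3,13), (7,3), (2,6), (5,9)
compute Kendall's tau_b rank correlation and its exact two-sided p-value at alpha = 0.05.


Step 1: Enumerate the 21 unordered pairs (i,j) with i<j and classify each by sign(x_j-x_i) * sign(y_j-y_i).
  (1,2):dx=+1,dy=-5->D; (1,3):dx=+3,dy=-11->D; (1,4):dx=-5,dy=-2->C; (1,5):dx=-1,dy=-12->C
  (1,6):dx=-6,dy=-9->C; (1,7):dx=-3,dy=-6->C; (2,3):dx=+2,dy=-6->D; (2,4):dx=-6,dy=+3->D
  (2,5):dx=-2,dy=-7->C; (2,6):dx=-7,dy=-4->C; (2,7):dx=-4,dy=-1->C; (3,4):dx=-8,dy=+9->D
  (3,5):dx=-4,dy=-1->C; (3,6):dx=-9,dy=+2->D; (3,7):dx=-6,dy=+5->D; (4,5):dx=+4,dy=-10->D
  (4,6):dx=-1,dy=-7->C; (4,7):dx=+2,dy=-4->D; (5,6):dx=-5,dy=+3->D; (5,7):dx=-2,dy=+6->D
  (6,7):dx=+3,dy=+3->C
Step 2: C = 10, D = 11, total pairs = 21.
Step 3: tau = (C - D)/(n(n-1)/2) = (10 - 11)/21 = -0.047619.
Step 4: Exact two-sided p-value (enumerate n! = 5040 permutations of y under H0): p = 1.000000.
Step 5: alpha = 0.05. fail to reject H0.

tau_b = -0.0476 (C=10, D=11), p = 1.000000, fail to reject H0.


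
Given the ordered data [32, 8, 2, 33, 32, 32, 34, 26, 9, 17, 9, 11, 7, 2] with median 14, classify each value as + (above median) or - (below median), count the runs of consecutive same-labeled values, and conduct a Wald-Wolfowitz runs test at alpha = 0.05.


Step 1: Compute median = 14; label A = above, B = below.
Labels in order: ABBAAAAABABBBB  (n_A = 7, n_B = 7)
Step 2: Count runs R = 6.
Step 3: Under H0 (random ordering), E[R] = 2*n_A*n_B/(n_A+n_B) + 1 = 2*7*7/14 + 1 = 8.0000.
        Var[R] = 2*n_A*n_B*(2*n_A*n_B - n_A - n_B) / ((n_A+n_B)^2 * (n_A+n_B-1)) = 8232/2548 = 3.2308.
        SD[R] = 1.7974.
Step 4: Continuity-corrected z = (R + 0.5 - E[R]) / SD[R] = (6 + 0.5 - 8.0000) / 1.7974 = -0.8345.
Step 5: Two-sided p-value via normal approximation = 2*(1 - Phi(|z|)) = 0.403986.
Step 6: alpha = 0.05. fail to reject H0.

R = 6, z = -0.8345, p = 0.403986, fail to reject H0.


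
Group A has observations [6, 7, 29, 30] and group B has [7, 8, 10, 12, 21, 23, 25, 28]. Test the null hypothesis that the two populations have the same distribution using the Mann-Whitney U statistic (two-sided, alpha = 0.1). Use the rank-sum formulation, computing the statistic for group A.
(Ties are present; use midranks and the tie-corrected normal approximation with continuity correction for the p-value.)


Step 1: Combine and sort all 12 observations; assign midranks.
sorted (value, group): (6,X), (7,X), (7,Y), (8,Y), (10,Y), (12,Y), (21,Y), (23,Y), (25,Y), (28,Y), (29,X), (30,X)
ranks: 6->1, 7->2.5, 7->2.5, 8->4, 10->5, 12->6, 21->7, 23->8, 25->9, 28->10, 29->11, 30->12
Step 2: Rank sum for X: R1 = 1 + 2.5 + 11 + 12 = 26.5.
Step 3: U_X = R1 - n1(n1+1)/2 = 26.5 - 4*5/2 = 26.5 - 10 = 16.5.
       U_Y = n1*n2 - U_X = 32 - 16.5 = 15.5.
Step 4: Ties are present, so use the tie-corrected normal approximation (with continuity correction) for the p-value.
Step 5: p-value = 1.000000; compare to alpha = 0.1. fail to reject H0.

U_X = 16.5, p = 1.000000, fail to reject H0 at alpha = 0.1.


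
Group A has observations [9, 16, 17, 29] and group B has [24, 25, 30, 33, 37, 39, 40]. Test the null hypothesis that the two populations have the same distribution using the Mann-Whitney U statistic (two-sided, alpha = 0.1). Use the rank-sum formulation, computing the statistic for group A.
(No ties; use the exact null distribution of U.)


Step 1: Combine and sort all 11 observations; assign midranks.
sorted (value, group): (9,X), (16,X), (17,X), (24,Y), (25,Y), (29,X), (30,Y), (33,Y), (37,Y), (39,Y), (40,Y)
ranks: 9->1, 16->2, 17->3, 24->4, 25->5, 29->6, 30->7, 33->8, 37->9, 39->10, 40->11
Step 2: Rank sum for X: R1 = 1 + 2 + 3 + 6 = 12.
Step 3: U_X = R1 - n1(n1+1)/2 = 12 - 4*5/2 = 12 - 10 = 2.
       U_Y = n1*n2 - U_X = 28 - 2 = 26.
Step 4: No ties, so the exact null distribution of U (based on enumerating the C(11,4) = 330 equally likely rank assignments) gives the two-sided p-value.
Step 5: p-value = 0.024242; compare to alpha = 0.1. reject H0.

U_X = 2, p = 0.024242, reject H0 at alpha = 0.1.


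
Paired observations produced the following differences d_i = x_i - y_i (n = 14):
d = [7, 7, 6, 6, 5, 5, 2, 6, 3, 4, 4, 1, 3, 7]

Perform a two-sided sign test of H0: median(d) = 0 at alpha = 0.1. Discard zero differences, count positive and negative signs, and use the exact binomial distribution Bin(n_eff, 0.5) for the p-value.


Step 1: Discard zero differences. Original n = 14; n_eff = number of nonzero differences = 14.
Nonzero differences (with sign): +7, +7, +6, +6, +5, +5, +2, +6, +3, +4, +4, +1, +3, +7
Step 2: Count signs: positive = 14, negative = 0.
Step 3: Under H0: P(positive) = 0.5, so the number of positives S ~ Bin(14, 0.5).
Step 4: Two-sided exact p-value = sum of Bin(14,0.5) probabilities at or below the observed probability = 0.000122.
Step 5: alpha = 0.1. reject H0.

n_eff = 14, pos = 14, neg = 0, p = 0.000122, reject H0.


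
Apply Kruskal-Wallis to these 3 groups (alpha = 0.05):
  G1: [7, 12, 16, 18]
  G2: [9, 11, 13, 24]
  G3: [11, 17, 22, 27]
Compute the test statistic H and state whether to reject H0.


Step 1: Combine all N = 12 observations and assign midranks.
sorted (value, group, rank): (7,G1,1), (9,G2,2), (11,G2,3.5), (11,G3,3.5), (12,G1,5), (13,G2,6), (16,G1,7), (17,G3,8), (18,G1,9), (22,G3,10), (24,G2,11), (27,G3,12)
Step 2: Sum ranks within each group.
R_1 = 22 (n_1 = 4)
R_2 = 22.5 (n_2 = 4)
R_3 = 33.5 (n_3 = 4)
Step 3: H = 12/(N(N+1)) * sum(R_i^2/n_i) - 3(N+1)
     = 12/(12*13) * (22^2/4 + 22.5^2/4 + 33.5^2/4) - 3*13
     = 0.076923 * 528.125 - 39
     = 1.625000.
Step 4: Ties present; correction factor C = 1 - 6/(12^3 - 12) = 0.996503. Corrected H = 1.625000 / 0.996503 = 1.630702.
Step 5: Under H0, H ~ chi^2(2); p-value = 0.442484.
Step 6: alpha = 0.05. fail to reject H0.

H = 1.6307, df = 2, p = 0.442484, fail to reject H0.


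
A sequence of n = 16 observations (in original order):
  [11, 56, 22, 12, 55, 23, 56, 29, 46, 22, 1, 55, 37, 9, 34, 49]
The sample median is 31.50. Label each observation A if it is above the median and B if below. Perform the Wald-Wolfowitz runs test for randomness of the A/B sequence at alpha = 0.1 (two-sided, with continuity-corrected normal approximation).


Step 1: Compute median = 31.50; label A = above, B = below.
Labels in order: BABBABABABBAABAA  (n_A = 8, n_B = 8)
Step 2: Count runs R = 12.
Step 3: Under H0 (random ordering), E[R] = 2*n_A*n_B/(n_A+n_B) + 1 = 2*8*8/16 + 1 = 9.0000.
        Var[R] = 2*n_A*n_B*(2*n_A*n_B - n_A - n_B) / ((n_A+n_B)^2 * (n_A+n_B-1)) = 14336/3840 = 3.7333.
        SD[R] = 1.9322.
Step 4: Continuity-corrected z = (R - 0.5 - E[R]) / SD[R] = (12 - 0.5 - 9.0000) / 1.9322 = 1.2939.
Step 5: Two-sided p-value via normal approximation = 2*(1 - Phi(|z|)) = 0.195709.
Step 6: alpha = 0.1. fail to reject H0.

R = 12, z = 1.2939, p = 0.195709, fail to reject H0.
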